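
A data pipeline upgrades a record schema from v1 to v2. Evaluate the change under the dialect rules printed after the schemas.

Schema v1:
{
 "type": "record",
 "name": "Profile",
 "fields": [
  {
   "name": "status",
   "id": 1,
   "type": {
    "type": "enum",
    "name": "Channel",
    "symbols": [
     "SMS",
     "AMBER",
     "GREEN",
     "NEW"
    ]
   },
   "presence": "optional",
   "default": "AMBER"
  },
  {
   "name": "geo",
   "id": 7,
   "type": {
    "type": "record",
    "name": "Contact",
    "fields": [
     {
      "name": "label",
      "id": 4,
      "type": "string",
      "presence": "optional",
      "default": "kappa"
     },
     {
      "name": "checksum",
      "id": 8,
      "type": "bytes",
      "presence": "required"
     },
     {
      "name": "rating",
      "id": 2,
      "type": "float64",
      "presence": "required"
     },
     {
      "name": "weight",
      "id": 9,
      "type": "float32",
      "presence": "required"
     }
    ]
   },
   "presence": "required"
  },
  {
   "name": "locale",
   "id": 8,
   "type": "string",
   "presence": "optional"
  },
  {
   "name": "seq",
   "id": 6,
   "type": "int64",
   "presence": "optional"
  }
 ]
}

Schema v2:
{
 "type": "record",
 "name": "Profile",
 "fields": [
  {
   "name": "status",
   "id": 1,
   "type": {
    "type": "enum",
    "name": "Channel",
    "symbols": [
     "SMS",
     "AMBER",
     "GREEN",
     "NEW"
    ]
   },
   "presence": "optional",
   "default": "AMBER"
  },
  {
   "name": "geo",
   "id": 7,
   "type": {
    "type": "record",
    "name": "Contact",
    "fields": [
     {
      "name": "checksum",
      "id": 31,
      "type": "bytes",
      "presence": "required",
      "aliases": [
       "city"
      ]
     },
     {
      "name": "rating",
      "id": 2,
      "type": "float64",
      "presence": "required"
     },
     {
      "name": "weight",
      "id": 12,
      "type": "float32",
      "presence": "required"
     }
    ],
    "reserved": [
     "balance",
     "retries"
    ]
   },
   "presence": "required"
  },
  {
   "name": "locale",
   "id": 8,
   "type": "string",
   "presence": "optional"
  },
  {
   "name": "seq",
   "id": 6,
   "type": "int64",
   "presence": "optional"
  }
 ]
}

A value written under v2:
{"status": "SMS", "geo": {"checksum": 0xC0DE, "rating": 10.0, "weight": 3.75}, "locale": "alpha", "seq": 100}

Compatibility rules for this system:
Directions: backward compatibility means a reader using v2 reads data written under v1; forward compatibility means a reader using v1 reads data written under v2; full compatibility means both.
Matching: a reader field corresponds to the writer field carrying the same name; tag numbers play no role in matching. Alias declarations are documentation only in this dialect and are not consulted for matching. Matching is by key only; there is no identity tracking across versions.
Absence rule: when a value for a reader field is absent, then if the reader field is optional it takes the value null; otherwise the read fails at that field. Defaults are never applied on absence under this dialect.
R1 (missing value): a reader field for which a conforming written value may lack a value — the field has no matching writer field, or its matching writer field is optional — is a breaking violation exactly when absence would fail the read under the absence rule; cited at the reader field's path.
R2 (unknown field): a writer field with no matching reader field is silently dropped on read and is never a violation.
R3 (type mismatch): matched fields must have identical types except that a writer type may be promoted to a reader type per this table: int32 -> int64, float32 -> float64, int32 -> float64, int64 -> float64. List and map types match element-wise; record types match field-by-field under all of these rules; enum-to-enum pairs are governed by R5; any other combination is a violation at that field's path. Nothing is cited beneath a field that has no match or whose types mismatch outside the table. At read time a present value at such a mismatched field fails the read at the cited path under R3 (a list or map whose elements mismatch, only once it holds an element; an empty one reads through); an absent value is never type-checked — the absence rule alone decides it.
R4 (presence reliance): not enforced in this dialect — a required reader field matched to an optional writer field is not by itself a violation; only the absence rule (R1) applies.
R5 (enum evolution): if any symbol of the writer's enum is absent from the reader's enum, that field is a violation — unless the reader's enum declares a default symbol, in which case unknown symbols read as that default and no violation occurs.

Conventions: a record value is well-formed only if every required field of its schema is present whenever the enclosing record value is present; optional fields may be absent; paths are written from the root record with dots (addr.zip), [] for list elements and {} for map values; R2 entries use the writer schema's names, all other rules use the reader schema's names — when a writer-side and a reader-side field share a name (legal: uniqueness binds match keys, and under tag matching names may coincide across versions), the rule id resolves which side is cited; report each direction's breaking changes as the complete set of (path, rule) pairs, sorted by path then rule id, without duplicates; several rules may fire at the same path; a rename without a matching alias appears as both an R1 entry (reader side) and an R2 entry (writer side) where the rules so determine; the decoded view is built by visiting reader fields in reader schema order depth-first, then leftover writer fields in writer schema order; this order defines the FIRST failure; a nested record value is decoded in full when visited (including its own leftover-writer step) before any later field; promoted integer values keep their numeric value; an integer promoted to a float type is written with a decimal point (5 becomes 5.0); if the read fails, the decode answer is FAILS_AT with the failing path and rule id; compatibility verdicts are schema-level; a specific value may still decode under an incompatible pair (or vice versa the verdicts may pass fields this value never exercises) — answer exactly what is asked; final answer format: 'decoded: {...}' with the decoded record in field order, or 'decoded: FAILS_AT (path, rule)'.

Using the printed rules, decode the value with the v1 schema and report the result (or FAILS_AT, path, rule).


decoded: {"status": "SMS", "geo": {"label": null, "checksum": 0xC0DE, "rating": 10.0, "weight": 3.75}, "locale": "alpha", "seq": 100}

the writer's type comes first in each Profile pair
decoding the Profile value with the v1 reader:
  status := "SMS"
  geo.label := null (absent, optional -> null)
  geo.checksum := 0xC0DE
  geo.rating := 10.0
  geo.weight := 3.75
  locale := "alpha"
  seq := 100
  => decoded: {"status": "SMS", "geo": {"label": null, "checksum": 0xC0DE, "rating": 10.0, "weight": 3.75}, "locale": "alpha", "seq": 100}
the rest of the Profile diff is inert for this question:
  removed field label from record Contact -> inert under this dialect — no rule fires on Profile and the result does not move
  field weight in record Contact: tag 9 changed to 12 -> inert under this dialect — no rule fires on Profile and the result does not move
  field checksum in record Contact: tag 8 changed to 31 -> inert under this dialect — no rule fires on Profile and the result does not move


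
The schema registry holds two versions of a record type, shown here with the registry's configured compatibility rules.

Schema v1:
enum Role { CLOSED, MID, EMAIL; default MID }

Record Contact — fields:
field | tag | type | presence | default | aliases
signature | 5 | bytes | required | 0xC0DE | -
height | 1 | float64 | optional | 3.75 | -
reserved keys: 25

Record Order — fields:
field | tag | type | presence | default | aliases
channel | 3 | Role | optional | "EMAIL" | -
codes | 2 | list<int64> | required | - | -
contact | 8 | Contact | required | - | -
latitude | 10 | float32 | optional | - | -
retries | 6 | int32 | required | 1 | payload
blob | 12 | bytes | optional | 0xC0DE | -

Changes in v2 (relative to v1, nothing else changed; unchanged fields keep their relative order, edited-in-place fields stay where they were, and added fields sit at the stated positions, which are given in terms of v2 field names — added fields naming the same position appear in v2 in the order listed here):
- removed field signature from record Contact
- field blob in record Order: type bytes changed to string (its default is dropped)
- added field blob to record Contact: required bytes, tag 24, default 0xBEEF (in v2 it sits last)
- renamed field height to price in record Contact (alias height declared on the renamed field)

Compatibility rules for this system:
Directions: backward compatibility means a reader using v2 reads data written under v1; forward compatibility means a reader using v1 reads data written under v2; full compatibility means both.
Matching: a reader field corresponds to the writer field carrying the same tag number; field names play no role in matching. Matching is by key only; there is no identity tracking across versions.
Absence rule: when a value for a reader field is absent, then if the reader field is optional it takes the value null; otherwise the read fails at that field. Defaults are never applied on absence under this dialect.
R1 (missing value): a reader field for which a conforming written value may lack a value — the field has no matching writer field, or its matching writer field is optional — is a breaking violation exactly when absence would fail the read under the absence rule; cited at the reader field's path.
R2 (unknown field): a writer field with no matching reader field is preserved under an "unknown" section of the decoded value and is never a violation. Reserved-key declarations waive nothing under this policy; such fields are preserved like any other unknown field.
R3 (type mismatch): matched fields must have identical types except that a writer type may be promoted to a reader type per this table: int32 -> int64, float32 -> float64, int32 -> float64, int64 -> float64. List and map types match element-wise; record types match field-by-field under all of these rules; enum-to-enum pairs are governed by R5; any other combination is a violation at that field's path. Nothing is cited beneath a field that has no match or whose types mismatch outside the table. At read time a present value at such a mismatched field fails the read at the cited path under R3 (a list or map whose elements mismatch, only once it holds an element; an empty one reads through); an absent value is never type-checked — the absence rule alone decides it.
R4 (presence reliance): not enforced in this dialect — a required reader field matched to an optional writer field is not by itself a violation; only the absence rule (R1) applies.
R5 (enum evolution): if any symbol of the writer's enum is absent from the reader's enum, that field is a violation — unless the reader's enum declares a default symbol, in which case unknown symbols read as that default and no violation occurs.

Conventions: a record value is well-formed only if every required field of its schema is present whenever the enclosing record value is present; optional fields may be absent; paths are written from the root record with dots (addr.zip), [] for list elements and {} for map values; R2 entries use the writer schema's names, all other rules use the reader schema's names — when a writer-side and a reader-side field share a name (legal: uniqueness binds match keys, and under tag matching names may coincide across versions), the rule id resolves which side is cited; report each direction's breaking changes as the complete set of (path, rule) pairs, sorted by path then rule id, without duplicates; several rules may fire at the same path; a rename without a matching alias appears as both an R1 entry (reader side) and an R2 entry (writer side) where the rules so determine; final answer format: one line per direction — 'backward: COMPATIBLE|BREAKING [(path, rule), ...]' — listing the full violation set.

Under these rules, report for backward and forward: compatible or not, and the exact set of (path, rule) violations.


backward: BREAKING [(blob, R3), (contact.blob, R1)]; forward: BREAKING [(blob, R3), (contact.signature, R1)]

the writer's type comes first in each Order pair
backward on Order — v2 reading data written by v1:
  writer optional, Role -> Role: reader channel maps from writer channel
  writer required, list<int64> -> list<int64>: reader codes maps from writer codes
  writer required, Contact -> Contact: reader contact maps from writer contact
  writer optional, float32 -> float32: reader latitude maps from writer latitude
  writer required, int32 -> int32: reader retries maps from writer retries
  writer optional, bytes -> string: reader blob maps from writer blob
  writer optional, float64 -> float64: reader contact.price maps from writer contact.height
  contact.blob: no writer-side match
  writer contact.signature: unknown to reader
  R3 fires at blob
  R1 fires at contact.blob
  => backward verdict for Order: BREAKING, 2 violation(s)
forward on Order — v1 reading data written by v2:
  writer optional, Role -> Role: reader channel maps from writer channel
  writer required, list<int64> -> list<int64>: reader codes maps from writer codes
  writer required, Contact -> Contact: reader contact maps from writer contact
  writer optional, float32 -> float32: reader latitude maps from writer latitude
  writer required, int32 -> int32: reader retries maps from writer retries
  writer optional, string -> bytes: reader blob maps from writer blob
  contact.signature: no writer-side match
  writer optional, float64 -> float64: reader contact.height maps from writer contact.price
  writer contact.blob: unknown to reader
  R3 fires at blob
  R1 fires at contact.signature
  => forward verdict for Order: BREAKING, 2 violation(s)


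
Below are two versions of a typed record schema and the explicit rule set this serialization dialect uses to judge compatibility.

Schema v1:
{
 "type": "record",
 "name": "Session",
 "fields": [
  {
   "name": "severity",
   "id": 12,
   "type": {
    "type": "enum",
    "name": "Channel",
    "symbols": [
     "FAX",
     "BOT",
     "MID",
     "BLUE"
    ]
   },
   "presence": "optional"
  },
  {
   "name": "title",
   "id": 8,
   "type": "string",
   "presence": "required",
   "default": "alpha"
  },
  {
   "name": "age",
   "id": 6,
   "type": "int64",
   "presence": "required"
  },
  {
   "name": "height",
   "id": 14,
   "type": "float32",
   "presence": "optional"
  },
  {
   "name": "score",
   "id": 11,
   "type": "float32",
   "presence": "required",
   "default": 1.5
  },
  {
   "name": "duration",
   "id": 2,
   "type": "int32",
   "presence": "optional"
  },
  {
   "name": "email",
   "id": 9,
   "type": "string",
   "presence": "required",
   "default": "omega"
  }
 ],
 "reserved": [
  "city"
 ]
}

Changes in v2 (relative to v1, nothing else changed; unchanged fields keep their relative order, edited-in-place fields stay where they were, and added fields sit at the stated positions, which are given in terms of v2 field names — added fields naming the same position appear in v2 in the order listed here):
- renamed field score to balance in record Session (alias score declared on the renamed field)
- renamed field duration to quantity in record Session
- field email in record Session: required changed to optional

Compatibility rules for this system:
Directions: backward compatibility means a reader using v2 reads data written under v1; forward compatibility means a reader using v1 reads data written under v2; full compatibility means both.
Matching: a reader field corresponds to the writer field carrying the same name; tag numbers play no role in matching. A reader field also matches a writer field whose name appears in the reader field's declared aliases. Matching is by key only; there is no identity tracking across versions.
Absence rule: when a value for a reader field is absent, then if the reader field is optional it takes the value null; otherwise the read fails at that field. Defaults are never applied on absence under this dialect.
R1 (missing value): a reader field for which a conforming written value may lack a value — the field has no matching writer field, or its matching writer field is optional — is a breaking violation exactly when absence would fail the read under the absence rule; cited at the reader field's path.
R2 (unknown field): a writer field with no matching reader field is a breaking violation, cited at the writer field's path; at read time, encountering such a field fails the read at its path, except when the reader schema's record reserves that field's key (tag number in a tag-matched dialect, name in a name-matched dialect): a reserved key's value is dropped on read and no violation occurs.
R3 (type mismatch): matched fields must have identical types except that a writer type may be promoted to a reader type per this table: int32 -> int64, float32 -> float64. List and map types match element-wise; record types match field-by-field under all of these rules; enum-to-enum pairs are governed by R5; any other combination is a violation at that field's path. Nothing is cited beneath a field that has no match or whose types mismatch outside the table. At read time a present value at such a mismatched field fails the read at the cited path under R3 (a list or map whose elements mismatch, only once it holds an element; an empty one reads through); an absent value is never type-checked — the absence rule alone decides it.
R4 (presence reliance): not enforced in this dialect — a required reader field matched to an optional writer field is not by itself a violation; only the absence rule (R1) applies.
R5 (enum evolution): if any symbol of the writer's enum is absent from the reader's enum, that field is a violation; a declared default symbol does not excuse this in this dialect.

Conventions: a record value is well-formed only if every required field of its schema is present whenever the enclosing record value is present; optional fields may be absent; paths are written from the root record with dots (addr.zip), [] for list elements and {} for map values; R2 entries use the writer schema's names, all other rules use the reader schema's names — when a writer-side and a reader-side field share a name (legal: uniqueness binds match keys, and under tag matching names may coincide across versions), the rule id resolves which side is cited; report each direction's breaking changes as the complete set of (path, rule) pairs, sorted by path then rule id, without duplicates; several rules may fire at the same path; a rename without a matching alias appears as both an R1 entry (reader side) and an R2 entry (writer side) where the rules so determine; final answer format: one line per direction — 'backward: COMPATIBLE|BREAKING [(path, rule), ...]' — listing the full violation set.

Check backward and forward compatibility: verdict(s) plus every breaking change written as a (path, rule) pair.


backward: BREAKING [(duration, R2)]; forward: BREAKING [(balance, R2), (email, R1), (quantity, R2), (score, R1)]

arrows below run writer -> reader for Session
backward pass over Session, reader schema v2, writer schema v1:
  severity: paired with writer severity (Channel -> Channel; writer optional)
  title: paired with writer title (string -> string; writer required)
  age: paired with writer age (int64 -> int64; writer required)
  height: paired with writer height (float32 -> float32; writer optional)
  balance: paired with writer score (float32 -> float32; writer required)
  no writer field matches reader quantity
  email: paired with writer email (string -> string; writer required)
  writer duration: unknown to reader
  rule R2 violated at duration
  => backward verdict for Session: BREAKING, 1 violation(s)
forward pass over Session, reader schema v1, writer schema v2:
  severity: paired with writer severity (Channel -> Channel; writer optional)
  title: paired with writer title (string -> string; writer required)
  age: paired with writer age (int64 -> int64; writer required)
  height: paired with writer height (float32 -> float32; writer optional)
  no writer field matches reader score
  no writer field matches reader duration
  email: paired with writer email (string -> string; writer optional)
  writer balance: unknown to reader
  writer quantity: unknown to reader
  rule R2 violated at balance
  rule R1 violated at email
  rule R2 violated at quantity
  rule R1 violated at score
  => forward verdict for Session: BREAKING, 4 violation(s)


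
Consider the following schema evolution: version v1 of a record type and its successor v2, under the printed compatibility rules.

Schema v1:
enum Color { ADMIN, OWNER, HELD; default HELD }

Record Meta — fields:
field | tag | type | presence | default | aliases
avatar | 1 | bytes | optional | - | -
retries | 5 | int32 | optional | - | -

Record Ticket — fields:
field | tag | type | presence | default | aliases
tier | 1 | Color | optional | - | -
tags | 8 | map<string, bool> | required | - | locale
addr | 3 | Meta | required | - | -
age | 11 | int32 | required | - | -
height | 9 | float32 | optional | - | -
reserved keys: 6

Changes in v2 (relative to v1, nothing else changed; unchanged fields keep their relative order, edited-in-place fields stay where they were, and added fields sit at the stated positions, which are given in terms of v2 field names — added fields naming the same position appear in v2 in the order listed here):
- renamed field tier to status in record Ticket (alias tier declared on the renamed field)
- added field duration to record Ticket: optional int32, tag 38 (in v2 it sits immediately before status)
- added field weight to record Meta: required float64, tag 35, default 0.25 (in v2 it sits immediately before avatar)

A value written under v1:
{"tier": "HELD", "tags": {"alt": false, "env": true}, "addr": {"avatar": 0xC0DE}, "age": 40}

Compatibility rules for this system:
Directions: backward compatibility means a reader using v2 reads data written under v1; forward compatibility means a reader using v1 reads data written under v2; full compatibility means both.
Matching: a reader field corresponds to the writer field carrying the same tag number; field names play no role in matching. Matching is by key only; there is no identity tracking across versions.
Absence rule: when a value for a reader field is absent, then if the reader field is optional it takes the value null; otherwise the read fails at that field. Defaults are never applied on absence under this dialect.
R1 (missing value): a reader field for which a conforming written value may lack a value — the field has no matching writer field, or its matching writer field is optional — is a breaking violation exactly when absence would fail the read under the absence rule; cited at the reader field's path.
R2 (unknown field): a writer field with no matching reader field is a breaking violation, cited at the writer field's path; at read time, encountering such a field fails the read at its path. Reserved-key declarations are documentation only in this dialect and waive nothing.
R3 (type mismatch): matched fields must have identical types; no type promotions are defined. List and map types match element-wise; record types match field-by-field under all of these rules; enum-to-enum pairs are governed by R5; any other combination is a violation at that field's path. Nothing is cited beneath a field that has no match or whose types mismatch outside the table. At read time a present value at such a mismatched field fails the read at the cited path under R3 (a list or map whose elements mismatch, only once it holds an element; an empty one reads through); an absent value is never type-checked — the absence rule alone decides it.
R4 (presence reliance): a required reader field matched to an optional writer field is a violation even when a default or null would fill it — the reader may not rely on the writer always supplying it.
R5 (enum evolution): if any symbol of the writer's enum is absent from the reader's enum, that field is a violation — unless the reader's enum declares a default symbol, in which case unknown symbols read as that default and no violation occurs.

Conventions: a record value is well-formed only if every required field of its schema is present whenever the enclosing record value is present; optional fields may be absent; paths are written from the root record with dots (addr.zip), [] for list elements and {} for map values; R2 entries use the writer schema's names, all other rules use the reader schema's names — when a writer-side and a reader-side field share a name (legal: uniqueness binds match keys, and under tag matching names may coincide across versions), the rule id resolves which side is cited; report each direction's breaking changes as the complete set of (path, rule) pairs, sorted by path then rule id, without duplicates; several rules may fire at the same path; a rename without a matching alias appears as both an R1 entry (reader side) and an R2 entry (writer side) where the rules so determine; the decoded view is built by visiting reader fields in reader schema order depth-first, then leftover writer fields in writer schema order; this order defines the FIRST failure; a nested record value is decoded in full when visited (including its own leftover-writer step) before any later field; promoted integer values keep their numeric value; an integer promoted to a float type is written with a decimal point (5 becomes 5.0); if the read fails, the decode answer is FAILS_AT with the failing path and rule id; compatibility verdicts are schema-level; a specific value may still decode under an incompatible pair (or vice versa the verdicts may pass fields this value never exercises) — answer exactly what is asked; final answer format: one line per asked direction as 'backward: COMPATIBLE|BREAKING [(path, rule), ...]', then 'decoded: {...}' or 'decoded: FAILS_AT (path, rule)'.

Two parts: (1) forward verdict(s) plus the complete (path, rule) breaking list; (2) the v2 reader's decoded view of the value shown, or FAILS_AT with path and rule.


forward: BREAKING [(addr.weight, R2), (duration, R2)]; decoded: FAILS_AT (addr.weight, R1)

arrows below run writer -> reader for Ticket
forward analysis of Ticket with v1 as reader and v2 as writer:
  Color -> Color, writer optional: tier aligns to status
  map<string, bool> -> map<string, bool>, writer required: tags aligns to tags
  Meta -> Meta, writer required: addr aligns to addr
  int32 -> int32, writer required: age aligns to age
  float32 -> float32, writer optional: height aligns to height
  writer duration: unknown to reader
  bytes -> bytes, writer optional: addr.avatar aligns to addr.avatar
  int32 -> int32, writer optional: addr.retries aligns to addr.retries
  writer addr.weight: unknown to reader
  R2 fires at addr.weight
  R2 fires at duration
  => forward verdict for Ticket: BREAKING, 2 violation(s)
migrating the Ticket value to v2:
  duration := null (not supplied -> null)
  status := "HELD" (from writer tier)
  tags := {"alt": false, "env": true}
  read fails at addr.weight under R1 (no fill)
  => FAILS_AT (addr.weight, R1)
ruling out the remaining Ticket differences:
  renamed field tier to status in record Ticket (alias tier declared on the renamed field) -> fires no rule on Ticket, leaving the asked answer as it is


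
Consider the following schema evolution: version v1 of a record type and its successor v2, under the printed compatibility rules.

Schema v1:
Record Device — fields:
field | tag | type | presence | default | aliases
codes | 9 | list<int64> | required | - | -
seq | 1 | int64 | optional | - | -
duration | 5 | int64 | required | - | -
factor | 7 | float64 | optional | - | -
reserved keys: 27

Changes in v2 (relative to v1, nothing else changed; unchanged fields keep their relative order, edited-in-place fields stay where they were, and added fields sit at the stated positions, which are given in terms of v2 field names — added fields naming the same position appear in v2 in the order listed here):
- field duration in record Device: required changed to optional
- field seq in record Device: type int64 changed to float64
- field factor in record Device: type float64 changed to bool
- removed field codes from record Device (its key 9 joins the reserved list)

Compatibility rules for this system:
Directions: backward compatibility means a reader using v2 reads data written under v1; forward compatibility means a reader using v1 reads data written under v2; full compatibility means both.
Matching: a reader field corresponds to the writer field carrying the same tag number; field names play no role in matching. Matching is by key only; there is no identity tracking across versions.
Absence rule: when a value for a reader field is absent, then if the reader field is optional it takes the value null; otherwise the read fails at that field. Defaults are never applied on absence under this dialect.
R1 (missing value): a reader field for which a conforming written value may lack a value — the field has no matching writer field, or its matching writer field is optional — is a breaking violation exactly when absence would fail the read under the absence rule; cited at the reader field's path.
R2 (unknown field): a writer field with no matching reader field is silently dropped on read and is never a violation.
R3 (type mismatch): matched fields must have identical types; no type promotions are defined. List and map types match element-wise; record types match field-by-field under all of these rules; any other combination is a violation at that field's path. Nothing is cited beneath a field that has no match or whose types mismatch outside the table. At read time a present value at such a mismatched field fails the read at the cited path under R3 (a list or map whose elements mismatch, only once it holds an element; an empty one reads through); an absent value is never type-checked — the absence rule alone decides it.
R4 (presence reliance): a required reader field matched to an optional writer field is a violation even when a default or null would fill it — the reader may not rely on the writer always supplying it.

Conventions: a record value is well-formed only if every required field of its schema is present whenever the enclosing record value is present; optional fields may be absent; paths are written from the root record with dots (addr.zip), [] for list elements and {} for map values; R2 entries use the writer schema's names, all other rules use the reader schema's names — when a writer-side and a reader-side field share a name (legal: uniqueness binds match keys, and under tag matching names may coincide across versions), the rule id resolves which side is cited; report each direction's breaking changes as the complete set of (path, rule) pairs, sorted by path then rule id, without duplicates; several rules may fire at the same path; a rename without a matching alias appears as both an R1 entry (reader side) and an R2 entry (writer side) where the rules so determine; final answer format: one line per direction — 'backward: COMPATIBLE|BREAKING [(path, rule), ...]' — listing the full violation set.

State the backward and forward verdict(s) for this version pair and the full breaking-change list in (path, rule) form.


each type pair in Device: writer, then reader
backward pass over Device, reader schema v2, writer schema v1:
  seq: int64 -> float64, writer optional; from seq
  duration: int64 -> int64, writer required; from duration
  factor: float64 -> bool, writer optional; from factor
  codes (writer side), unknown to reader
  breaking: (factor, R3)
  breaking: (seq, R3)
  => backward: BREAKING (2)
forward pass over Device, reader schema v1, writer schema v2:
  codes: no writer-side match
  seq: float64 -> int64, writer optional; from seq
  duration: int64 -> int64, writer optional; from duration
  factor: bool -> float64, writer optional; from factor
  breaking: (codes, R1)
  breaking: (duration, R1)
  breaking: (duration, R4)
  breaking: (factor, R3)
  breaking: (seq, R3)
  => forward: BREAKING (5)

backward: BREAKING [(factor, R3), (seq, R3)]; forward: BREAKING [(codes, R1), (duration, R1), (duration, R4), (factor, R3), (seq, R3)]


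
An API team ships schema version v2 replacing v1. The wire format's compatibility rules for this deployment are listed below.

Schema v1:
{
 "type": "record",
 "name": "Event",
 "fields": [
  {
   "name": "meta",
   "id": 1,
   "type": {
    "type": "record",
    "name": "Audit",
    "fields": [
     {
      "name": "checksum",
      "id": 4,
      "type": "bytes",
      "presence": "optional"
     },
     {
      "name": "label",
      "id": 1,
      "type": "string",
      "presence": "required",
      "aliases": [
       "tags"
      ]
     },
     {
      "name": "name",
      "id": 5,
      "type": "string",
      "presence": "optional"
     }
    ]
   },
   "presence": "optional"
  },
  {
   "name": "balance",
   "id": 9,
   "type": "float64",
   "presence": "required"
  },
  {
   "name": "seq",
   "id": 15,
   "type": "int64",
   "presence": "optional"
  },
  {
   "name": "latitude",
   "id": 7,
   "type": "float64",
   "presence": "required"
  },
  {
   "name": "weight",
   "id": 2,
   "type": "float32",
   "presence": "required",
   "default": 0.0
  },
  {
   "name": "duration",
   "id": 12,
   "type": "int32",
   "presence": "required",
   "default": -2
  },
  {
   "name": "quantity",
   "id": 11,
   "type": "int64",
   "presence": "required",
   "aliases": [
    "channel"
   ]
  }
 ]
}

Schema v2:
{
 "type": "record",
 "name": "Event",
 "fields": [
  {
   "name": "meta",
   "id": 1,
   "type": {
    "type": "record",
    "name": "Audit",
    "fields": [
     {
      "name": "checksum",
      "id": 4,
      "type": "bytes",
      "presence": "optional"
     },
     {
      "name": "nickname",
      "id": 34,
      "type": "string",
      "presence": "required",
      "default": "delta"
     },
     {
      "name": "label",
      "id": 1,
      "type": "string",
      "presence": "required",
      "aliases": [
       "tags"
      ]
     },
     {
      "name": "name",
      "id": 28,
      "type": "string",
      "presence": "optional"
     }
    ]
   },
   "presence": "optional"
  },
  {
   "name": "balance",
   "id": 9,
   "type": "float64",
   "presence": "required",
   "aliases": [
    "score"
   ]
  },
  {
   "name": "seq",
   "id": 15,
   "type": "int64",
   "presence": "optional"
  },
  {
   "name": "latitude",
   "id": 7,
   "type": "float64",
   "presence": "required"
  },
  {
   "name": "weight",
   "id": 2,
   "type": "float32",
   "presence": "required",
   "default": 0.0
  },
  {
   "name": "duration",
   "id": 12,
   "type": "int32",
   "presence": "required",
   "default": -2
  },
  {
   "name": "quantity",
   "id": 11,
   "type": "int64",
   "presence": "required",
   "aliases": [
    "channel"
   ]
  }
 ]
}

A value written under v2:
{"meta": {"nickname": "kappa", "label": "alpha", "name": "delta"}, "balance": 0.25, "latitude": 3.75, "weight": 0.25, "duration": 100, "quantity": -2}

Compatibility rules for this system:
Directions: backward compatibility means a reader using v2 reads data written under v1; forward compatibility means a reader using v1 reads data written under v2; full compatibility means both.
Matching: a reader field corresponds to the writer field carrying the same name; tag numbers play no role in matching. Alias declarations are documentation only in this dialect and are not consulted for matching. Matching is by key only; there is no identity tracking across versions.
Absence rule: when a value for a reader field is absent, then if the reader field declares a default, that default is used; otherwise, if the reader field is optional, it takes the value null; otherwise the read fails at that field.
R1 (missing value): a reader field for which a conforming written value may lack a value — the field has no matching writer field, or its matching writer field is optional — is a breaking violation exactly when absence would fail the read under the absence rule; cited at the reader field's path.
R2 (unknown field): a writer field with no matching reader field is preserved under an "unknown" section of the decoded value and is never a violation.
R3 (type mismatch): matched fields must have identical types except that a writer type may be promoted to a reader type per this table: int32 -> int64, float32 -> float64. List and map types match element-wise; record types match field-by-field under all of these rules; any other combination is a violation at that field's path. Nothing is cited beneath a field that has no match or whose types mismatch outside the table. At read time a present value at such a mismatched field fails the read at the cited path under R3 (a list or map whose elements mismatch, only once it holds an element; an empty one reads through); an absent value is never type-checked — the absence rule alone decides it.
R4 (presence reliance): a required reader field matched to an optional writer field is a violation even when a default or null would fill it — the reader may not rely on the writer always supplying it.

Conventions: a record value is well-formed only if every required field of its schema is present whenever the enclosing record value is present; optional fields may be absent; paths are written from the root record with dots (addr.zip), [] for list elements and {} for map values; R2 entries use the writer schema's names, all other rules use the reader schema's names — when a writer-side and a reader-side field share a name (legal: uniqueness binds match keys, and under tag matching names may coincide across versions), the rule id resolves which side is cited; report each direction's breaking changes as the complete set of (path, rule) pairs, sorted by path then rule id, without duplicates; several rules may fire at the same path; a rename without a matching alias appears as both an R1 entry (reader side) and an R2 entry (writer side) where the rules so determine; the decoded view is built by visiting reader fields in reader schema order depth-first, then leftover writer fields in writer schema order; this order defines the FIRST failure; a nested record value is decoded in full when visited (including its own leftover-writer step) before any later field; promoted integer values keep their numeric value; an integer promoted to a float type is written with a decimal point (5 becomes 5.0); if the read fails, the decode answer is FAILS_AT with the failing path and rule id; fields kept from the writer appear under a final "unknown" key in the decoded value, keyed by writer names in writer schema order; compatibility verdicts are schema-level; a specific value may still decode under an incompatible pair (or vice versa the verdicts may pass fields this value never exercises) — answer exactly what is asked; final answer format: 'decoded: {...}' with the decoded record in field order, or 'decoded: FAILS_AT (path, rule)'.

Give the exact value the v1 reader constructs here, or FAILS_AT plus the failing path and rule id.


decoded: {"meta": {"checksum": null, "label": "alpha", "name": "delta", "unknown": {"nickname": "kappa"}}, "balance": 0.25, "seq": null, "latitude": 3.75, "weight": 0.25, "duration": 100, "quantity": -2}

arrows below run writer -> reader for Event
decode walk for Event under reader schema v1:
  meta.checksum := null (absent, optional -> null)
  meta.label := "alpha"
  meta.name := "delta"
  writer meta.nickname: kept under "unknown"
  balance := 0.25
  seq := null (absent, optional -> null)
  latitude := 3.75
  weight := 0.25
  duration := 100
  quantity := -2
  => decoded: {"meta": {"checksum": null, "label": "alpha", "name": "delta", "unknown": {"nickname": "kappa"}}, "balance": 0.25, "seq": null, "latitude": 3.75, "weight": 0.25, "duration": 100, "quantity": -2}
ruling out the remaining Event differences:
  field name in record Audit: tag 5 changed to 28 -> inert under this dialect — no rule fires on Event and the result does not move


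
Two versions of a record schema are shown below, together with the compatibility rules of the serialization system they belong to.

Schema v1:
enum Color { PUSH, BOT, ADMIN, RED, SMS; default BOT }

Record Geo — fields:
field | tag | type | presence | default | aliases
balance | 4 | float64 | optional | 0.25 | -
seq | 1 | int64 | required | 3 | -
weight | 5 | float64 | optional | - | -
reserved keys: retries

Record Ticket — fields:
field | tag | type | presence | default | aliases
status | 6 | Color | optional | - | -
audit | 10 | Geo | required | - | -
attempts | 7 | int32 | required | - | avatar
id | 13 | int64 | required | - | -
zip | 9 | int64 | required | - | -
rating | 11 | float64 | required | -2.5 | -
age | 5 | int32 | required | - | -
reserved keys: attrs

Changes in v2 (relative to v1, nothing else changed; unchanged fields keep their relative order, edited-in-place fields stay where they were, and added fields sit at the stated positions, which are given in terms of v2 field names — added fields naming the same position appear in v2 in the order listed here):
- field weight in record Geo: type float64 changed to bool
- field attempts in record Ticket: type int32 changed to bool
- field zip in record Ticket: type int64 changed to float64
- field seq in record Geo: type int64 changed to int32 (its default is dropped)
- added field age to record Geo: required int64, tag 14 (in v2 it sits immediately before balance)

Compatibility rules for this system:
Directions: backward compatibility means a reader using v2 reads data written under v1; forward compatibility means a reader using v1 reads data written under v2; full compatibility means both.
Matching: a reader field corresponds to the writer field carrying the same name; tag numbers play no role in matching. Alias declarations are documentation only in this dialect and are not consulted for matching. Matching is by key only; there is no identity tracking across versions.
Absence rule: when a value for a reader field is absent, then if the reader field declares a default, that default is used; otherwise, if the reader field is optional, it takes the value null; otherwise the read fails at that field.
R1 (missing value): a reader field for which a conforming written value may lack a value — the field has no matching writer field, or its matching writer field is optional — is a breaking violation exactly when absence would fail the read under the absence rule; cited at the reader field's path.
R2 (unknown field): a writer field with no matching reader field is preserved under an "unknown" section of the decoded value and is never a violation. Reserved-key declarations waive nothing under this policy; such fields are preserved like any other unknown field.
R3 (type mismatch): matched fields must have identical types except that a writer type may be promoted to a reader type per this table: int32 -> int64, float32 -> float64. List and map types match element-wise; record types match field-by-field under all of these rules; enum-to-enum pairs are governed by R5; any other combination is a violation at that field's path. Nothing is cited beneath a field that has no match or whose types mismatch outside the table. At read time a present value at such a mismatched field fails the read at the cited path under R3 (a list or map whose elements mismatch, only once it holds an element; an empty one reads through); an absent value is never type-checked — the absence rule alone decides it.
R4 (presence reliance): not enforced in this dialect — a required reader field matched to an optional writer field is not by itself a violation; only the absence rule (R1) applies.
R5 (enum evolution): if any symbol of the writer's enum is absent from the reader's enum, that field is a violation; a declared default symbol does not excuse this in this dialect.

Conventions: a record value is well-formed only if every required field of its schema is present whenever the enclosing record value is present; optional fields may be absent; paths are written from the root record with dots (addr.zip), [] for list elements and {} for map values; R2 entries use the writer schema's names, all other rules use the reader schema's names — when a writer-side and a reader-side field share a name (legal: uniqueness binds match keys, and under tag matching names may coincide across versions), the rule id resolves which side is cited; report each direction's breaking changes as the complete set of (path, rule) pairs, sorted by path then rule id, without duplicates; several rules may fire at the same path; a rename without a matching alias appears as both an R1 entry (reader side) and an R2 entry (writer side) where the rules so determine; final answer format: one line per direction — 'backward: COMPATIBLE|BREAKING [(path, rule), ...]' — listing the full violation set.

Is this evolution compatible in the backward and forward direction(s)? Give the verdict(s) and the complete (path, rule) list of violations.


backward: BREAKING [(attempts, R3), (audit.age, R1), (audit.seq, R3), (audit.weight, R3), (zip, R3)]; forward: BREAKING [(attempts, R3), (audit.weight, R3), (zip, R3)]

each type pair in Ticket: writer, then reader
backward analysis of Ticket with v2 as reader and v1 as writer:
  status: Color -> Color, writer optional; from status
  audit: Geo -> Geo, writer required; from audit
  attempts: int32 -> bool, writer required; from attempts
  id: int64 -> int64, writer required; from id
  zip: int64 -> float64, writer required; from zip
  rating: float64 -> float64, writer required; from rating
  age: int32 -> int32, writer required; from age
  no writer field matches reader audit.age
  audit.balance: float64 -> float64, writer optional; from audit.balance
  audit.seq: int64 -> int32, writer required; from audit.seq
  audit.weight: float64 -> bool, writer optional; from audit.weight
  rule R3 violated at attempts
  rule R1 violated at audit.age
  rule R3 violated at audit.seq
  rule R3 violated at audit.weight
  rule R3 violated at zip
  => 5 violation(s): backward is BREAKING for Ticket
forward analysis of Ticket with v1 as reader and v2 as writer:
  status: Color -> Color, writer optional; from status
  audit: Geo -> Geo, writer required; from audit
  attempts: bool -> int32, writer required; from attempts
  id: int64 -> int64, writer required; from id
  zip: float64 -> int64, writer required; from zip
  rating: float64 -> float64, writer required; from rating
  age: int32 -> int32, writer required; from age
  audit.balance: float64 -> float64, writer optional; from audit.balance
  audit.seq: int32 -> int64, writer required; from audit.seq
  audit.weight: bool -> float64, writer optional; from audit.weight
  leftover writer field: audit.age
  rule R3 violated at attempts
  rule R3 violated at audit.weight
  rule R3 violated at zip
  => 3 violation(s): forward is BREAKING for Ticket
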